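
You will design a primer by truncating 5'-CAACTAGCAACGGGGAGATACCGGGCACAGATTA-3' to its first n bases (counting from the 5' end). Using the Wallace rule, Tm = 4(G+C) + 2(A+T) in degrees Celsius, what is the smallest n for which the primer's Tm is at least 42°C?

n = 14

First 13 bases: CAACTAGCAACGG → Tm = 40°C (< 42°C)
First 14 bases: CAACTAGCAACGGG → Tm = 44°C (≥ 42°C)
Since every base adds ≥2°C, Tm only increases with n, so the threshold is first crossed at n = 14.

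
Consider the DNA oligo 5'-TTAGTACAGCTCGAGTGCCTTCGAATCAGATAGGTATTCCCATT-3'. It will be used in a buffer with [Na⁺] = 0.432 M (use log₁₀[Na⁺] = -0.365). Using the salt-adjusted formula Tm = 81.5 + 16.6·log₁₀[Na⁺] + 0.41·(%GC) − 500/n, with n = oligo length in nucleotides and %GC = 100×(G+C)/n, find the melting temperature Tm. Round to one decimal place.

81.8°C

Length n = 44. Base counts: T=14, G=9, C=10, A=11
G+C = 19, so %GC = 19/44 × 100 = 43.182%
Salt term: 16.6 × (-0.365) = -6.059
GC term: 0.41 × 43.182 = 17.705; length term: −500/44 = −11.364
Tm = 81.5 + (-6.059) + 17.705 − 11.364 = 81.782 → 81.8°C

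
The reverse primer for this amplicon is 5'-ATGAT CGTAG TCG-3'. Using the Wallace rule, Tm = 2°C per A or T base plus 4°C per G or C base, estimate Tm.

Scanning the sequence gives G=4, T=4, A=3, C=2.
So N_AT = 7 and N_GC = 6.
Tm = 2(7) + 4(6) = 14 + 24 = 38°C

38°C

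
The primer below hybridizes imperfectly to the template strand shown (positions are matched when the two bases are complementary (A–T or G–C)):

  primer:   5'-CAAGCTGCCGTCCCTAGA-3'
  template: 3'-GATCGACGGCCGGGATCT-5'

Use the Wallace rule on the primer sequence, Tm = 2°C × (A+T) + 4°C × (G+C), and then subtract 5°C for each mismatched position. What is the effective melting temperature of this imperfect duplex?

48°C

Primer base counts: A=4, T=3, G=4, C=7 → A+T=7, G+C=11
Perfect-match Tm = 2(7) + 4(11) = 14 + 44 = 58°C
Mismatches (positions where the bases are not complementary): 2 (at positions 2, 11)
Effective Tm = 58 − 2×5 = 58 − 10 = 48°C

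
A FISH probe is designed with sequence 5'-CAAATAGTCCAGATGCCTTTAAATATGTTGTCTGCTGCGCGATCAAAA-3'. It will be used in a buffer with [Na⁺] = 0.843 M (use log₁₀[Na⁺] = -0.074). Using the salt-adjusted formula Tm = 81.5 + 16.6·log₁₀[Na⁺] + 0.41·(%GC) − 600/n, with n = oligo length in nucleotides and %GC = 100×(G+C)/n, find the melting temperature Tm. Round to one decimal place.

Length n = 48. A=15, G=9, C=10, T=14
G+C = 19, so %GC = 19/48 × 100 = 39.583%
Salt term: 16.6 × (-0.074) = -1.228
GC term: 0.41 × 39.583 = 16.229; length term: −600/48 = −12.5
Tm = 81.5 + (-1.228) + 16.229 − 12.5 = 84.001 → 84.0°C

84.0°C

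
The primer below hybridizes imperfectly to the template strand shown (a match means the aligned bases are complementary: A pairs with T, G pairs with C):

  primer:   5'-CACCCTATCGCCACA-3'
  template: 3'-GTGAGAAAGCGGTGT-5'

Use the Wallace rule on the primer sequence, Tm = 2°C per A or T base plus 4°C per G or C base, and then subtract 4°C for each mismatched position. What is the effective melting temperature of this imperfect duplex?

40°C

Primer base counts: A=4, T=2, G=1, C=8 → A+T=6, G+C=9
Perfect-match Tm = 2(6) + 4(9) = 12 + 36 = 48°C
Mismatches (positions where the bases are not complementary): 2 (at positions 4, 7)
Effective Tm = 48 − 2×4 = 48 − 8 = 40°C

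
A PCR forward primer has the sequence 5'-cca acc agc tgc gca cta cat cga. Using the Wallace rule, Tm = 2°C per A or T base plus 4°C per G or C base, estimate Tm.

Counting bases: T=3, G=4, C=10, A=7
AT pairs contribute 10, GC pairs contribute 14.
Tm = 2(10) + 4(14) = 20 + 56 = 76°C

76°C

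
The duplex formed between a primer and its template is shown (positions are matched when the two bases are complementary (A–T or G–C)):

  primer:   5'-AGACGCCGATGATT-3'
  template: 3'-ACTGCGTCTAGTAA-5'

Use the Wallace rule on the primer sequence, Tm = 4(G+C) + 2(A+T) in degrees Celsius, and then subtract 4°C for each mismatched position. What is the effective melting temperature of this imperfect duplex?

30°C

Primer base counts: A=4, T=3, G=4, C=3 → A+T=7, G+C=7
Perfect-match Tm = 2(7) + 4(7) = 14 + 28 = 42°C
Mismatches (positions where the bases are not complementary): 3 (at positions 1, 7, 11)
Effective Tm = 42 − 3×4 = 42 − 12 = 30°C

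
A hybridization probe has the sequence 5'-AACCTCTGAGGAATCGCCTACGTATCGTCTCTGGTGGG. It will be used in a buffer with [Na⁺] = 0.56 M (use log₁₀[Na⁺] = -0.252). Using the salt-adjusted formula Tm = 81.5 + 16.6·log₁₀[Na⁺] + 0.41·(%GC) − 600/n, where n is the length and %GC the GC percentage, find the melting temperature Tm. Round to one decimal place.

Length n = 38. C=10, G=11, T=10, A=7
G+C = 21, so %GC = 21/38 × 100 = 55.263%
Salt term: 16.6 × (-0.252) = -4.183
GC term: 0.41 × 55.263 = 22.658; length term: −600/38 = −15.789
Tm = 81.5 + (-4.183) + 22.658 − 15.789 = 84.186 → 84.2°C

84.2°C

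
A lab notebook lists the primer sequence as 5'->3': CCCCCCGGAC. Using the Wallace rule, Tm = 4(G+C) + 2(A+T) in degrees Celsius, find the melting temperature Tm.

Scanning the sequence gives G=2, A=1, C=7, T=0.
So N_AT = 1 and N_GC = 9.
Tm = 2×1 + 4×9 = 38°C

38°C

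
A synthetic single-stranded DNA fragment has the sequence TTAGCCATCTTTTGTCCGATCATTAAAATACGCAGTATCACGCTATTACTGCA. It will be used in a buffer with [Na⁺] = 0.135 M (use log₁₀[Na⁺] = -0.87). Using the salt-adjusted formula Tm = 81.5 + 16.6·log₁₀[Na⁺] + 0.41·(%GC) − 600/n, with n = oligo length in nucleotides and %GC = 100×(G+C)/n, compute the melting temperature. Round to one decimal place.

Length n = 53. Base counts: C=13, T=18, A=15, G=7
G+C = 20, so %GC = 20/53 × 100 = 37.736%
Salt term: 16.6 × (-0.87) = -14.442
GC term: 0.41 × 37.736 = 15.472; length term: −600/53 = −11.321
Tm = 81.5 + (-14.442) + 15.472 − 11.321 = 71.209 → 71.2°C

71.2°C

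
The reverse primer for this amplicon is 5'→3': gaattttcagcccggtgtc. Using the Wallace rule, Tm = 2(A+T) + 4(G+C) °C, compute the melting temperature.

58°C

Scanning the sequence gives A=3, G=5, C=5, T=6.
A+T = 9, G+C = 10
Tm = 4·10 + 2·9 = 40 + 18 = 58°C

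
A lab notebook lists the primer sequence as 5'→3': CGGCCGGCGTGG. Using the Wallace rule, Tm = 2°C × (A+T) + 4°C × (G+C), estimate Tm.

Scanning the sequence gives G=7, C=4, T=1, A=0.
So N_AT = 1 and N_GC = 11.
Tm = 2×1 + 4×11 = 46°C

46°C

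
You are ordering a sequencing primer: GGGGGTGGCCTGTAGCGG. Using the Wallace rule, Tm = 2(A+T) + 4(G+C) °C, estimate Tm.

64°C

Counting bases: G=11, C=3, A=1, T=3
A+T = 4, G+C = 14
Tm = 2(4) + 4(14) = 8 + 56 = 64°C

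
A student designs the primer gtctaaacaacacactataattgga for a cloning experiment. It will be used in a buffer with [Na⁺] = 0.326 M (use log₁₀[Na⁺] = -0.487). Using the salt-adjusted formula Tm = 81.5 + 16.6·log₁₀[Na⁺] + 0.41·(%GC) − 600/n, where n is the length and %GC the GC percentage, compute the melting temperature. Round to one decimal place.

62.5°C

Length n = 25. Base counts: A=11, C=5, G=3, T=6
G+C = 8, so %GC = 8/25 × 100 = 32%
Salt term: 16.6 × (-0.487) = -8.084
GC term: 0.41 × 32 = 13.12; length term: −600/25 = −24
Tm = 81.5 + (-8.084) + 13.12 − 24 = 62.536 → 62.5°C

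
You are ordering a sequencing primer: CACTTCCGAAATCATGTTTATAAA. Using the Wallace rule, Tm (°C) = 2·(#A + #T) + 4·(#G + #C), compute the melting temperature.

Scanning the sequence gives G=2, C=5, T=8, A=9.
So N_AT = 17 and N_GC = 7.
Tm = 2×17 + 4×7 = 62°C

62°C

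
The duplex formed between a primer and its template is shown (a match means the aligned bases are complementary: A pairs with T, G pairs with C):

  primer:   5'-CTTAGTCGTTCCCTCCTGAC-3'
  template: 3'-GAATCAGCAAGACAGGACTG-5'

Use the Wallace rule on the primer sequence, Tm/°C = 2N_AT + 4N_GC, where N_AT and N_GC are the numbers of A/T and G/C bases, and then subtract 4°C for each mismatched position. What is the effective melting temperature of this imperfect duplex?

Primer base counts: A=2, T=7, G=3, C=8 → A+T=9, G+C=11
Perfect-match Tm = 2(9) + 4(11) = 18 + 44 = 62°C
Mismatches (positions where the bases are not complementary): 2 (at positions 12, 13)
Effective Tm = 62 − 2×4 = 62 − 8 = 54°C

54°C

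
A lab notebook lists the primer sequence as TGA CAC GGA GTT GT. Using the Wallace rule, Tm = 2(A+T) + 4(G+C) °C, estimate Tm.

42°C

Base counts: C=2, G=5, A=3, T=4
AT pairs contribute 7, GC pairs contribute 7.
Tm = 4·7 + 2·7 = 28 + 14 = 42°C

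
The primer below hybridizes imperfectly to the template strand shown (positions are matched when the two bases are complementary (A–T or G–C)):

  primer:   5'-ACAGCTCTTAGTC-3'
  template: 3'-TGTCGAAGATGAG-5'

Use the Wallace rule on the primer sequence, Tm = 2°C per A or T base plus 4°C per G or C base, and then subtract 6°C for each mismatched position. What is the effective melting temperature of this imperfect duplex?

Primer base counts: A=3, T=4, G=2, C=4 → A+T=7, G+C=6
Perfect-match Tm = 2(7) + 4(6) = 14 + 24 = 38°C
Mismatches (positions where the bases are not complementary): 3 (at positions 7, 8, 11)
Effective Tm = 38 − 3×6 = 38 − 18 = 20°C

20°C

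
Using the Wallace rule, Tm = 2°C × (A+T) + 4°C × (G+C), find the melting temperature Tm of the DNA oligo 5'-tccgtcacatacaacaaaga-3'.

Scanning the sequence gives G=2, C=6, A=9, T=3.
A+T = 12, G+C = 8
Tm = 2×12 + 4×8 = 56°C

56°C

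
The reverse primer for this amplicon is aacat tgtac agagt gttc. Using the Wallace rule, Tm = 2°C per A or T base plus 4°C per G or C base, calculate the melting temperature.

Counting bases: T=6, G=4, A=6, C=3
AT pairs contribute 12, GC pairs contribute 7.
Tm = 4·7 + 2·12 = 28 + 24 = 52°C

52°C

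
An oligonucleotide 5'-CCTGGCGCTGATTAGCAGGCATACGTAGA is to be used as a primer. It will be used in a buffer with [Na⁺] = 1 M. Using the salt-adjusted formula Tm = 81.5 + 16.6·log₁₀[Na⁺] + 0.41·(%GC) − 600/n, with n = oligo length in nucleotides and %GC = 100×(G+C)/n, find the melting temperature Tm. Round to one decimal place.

83.4°C

Length n = 29. Scanning the sequence gives C=7, T=6, A=7, G=9.
G+C = 16, so %GC = 16/29 × 100 = 55.172%
Salt term: 16.6 × (0) = 0
GC term: 0.41 × 55.172 = 22.621; length term: −600/29 = −20.69
Tm = 81.5 + (0) + 22.621 − 20.69 = 83.431 → 83.4°C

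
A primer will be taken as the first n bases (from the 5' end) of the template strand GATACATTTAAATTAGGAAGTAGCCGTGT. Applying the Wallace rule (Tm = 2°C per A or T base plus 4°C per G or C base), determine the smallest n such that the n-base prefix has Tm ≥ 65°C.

First 24 bases: GATACATTTAAATTAGGAAGTAGC → Tm = 62°C (< 65°C)
First 25 bases: GATACATTTAAATTAGGAAGTAGCC → Tm = 66°C (≥ 65°C)
Each additional base adds 2°C (A/T) or 4°C (G/C), so Tm is non-decreasing in n; n = 25 is the first length to reach 65°C.

n = 25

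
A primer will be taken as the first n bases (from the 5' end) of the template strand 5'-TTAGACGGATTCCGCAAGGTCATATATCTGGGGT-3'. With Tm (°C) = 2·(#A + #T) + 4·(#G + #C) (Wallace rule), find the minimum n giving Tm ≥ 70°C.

First 23 bases: TTAGACGGATTCCGCAAGGTCAT → Tm = 68°C (< 70°C)
First 24 bases: TTAGACGGATTCCGCAAGGTCATA → Tm = 70°C (≥ 70°C)
Each additional base adds 2°C (A/T) or 4°C (G/C), so Tm is non-decreasing in n; n = 24 is the first length to reach 70°C.

n = 24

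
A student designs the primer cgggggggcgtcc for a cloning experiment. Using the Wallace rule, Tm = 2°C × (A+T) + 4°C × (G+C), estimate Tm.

50°C

T=1, G=8, A=0, C=4
So N_AT = 1 and N_GC = 12.
Tm = 2×1 + 4×12 = 50°C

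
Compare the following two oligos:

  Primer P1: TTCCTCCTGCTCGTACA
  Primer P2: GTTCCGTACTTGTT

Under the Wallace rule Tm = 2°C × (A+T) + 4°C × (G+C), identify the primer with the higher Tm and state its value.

Primer P1: A+T=8, G+C=9 → Tm = 2(8)+4(9) = 52°C
Primer P2: A+T=8, G+C=6 → Tm = 2(8)+4(6) = 40°C
52°C vs 40°C → primer P1 is higher.

Primer P1, 52°C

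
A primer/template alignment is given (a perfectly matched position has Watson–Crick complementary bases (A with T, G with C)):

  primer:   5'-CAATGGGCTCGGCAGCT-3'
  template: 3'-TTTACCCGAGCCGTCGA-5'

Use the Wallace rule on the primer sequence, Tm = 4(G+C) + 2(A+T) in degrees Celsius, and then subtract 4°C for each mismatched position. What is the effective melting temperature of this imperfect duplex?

Primer base counts: A=3, T=3, G=6, C=5 → A+T=6, G+C=11
Perfect-match Tm = 2(6) + 4(11) = 12 + 44 = 56°C
Mismatches (positions where the bases are not complementary): 1 (at position 1)
Effective Tm = 56 − 1×4 = 56 − 4 = 52°C

52°C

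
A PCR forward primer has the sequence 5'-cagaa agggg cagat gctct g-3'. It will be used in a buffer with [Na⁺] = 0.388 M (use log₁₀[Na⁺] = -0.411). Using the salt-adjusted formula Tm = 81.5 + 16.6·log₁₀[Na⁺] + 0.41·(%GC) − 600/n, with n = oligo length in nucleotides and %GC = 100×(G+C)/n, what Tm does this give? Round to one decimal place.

69.5°C

Length n = 21. Scanning the sequence gives A=6, C=4, T=3, G=8.
G+C = 12, so %GC = 12/21 × 100 = 57.143%
Salt term: 16.6 × (-0.411) = -6.823
GC term: 0.41 × 57.143 = 23.429; length term: −600/21 = −28.571
Tm = 81.5 + (-6.823) + 23.429 − 28.571 = 69.535 → 69.5°C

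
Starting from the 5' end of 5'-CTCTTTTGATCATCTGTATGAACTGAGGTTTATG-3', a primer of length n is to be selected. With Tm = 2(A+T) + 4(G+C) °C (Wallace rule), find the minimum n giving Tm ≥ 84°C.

n = 31

First 30 bases: CTCTTTTGATCATCTGTATGAACTGAGGTT → Tm = 82°C (< 84°C)
First 31 bases: CTCTTTTGATCATCTGTATGAACTGAGGTTT → Tm = 84°C (≥ 84°C)
Each additional base adds 2°C (A/T) or 4°C (G/C), so Tm is non-decreasing in n; n = 31 is the first length to reach 84°C.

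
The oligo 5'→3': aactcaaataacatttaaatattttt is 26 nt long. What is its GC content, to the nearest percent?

Base counts: T=11, A=12, C=3, G=0
G+C = 0 + 3 = 3 out of 26 bases
%GC = 3/26 × 100 = 11.54% ≈ 12%

12%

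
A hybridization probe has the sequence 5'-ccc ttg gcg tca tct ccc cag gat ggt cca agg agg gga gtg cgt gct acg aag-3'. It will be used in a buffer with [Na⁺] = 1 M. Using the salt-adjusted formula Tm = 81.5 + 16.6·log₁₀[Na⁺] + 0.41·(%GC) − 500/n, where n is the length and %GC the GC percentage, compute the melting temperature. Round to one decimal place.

98.1°C

Length n = 54. Base counts: T=10, C=15, G=19, A=10
G+C = 34, so %GC = 34/54 × 100 = 62.963%
Salt term: 16.6 × (0) = 0
GC term: 0.41 × 62.963 = 25.815; length term: −500/54 = −9.259
Tm = 81.5 + (0) + 25.815 − 9.259 = 98.056 → 98.1°C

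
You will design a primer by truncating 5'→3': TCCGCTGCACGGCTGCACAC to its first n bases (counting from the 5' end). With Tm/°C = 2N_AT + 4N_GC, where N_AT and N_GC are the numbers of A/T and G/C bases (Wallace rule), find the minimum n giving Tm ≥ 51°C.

First 14 bases: TCCGCTGCACGGCT → Tm = 48°C (< 51°C)
First 15 bases: TCCGCTGCACGGCTG → Tm = 52°C (≥ 51°C)
Each additional base adds 2°C (A/T) or 4°C (G/C), so Tm is non-decreasing in n; n = 15 is the first length to reach 51°C.

n = 15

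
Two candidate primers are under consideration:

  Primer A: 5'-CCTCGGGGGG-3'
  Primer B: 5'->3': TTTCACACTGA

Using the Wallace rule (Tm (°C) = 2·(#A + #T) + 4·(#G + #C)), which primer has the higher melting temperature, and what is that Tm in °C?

Primer A: A+T=1, G+C=9 → Tm = 2(1)+4(9) = 38°C
Primer B: A+T=7, G+C=4 → Tm = 2(7)+4(4) = 30°C
38°C vs 30°C → primer A is higher.

Primer A, 38°C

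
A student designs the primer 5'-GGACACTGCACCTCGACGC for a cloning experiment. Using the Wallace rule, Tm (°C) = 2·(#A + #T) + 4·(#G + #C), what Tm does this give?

Scanning the sequence gives A=4, G=5, C=8, T=2.
AT pairs contribute 6, GC pairs contribute 13.
Tm = 2(6) + 4(13) = 12 + 52 = 64°C

64°C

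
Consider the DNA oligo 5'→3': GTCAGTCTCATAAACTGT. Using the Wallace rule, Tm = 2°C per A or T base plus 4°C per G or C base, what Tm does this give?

Counting bases: T=6, G=3, A=5, C=4
AT pairs contribute 11, GC pairs contribute 7.
Tm = 4·7 + 2·11 = 28 + 22 = 50°C

50°C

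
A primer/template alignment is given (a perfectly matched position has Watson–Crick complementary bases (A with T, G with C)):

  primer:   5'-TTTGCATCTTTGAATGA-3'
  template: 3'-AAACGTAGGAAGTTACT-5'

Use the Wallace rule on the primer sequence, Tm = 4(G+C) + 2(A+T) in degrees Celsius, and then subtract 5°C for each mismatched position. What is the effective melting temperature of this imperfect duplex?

34°C

Primer base counts: A=4, T=8, G=3, C=2 → A+T=12, G+C=5
Perfect-match Tm = 2(12) + 4(5) = 24 + 20 = 44°C
Mismatches (positions where the bases are not complementary): 2 (at positions 9, 12)
Effective Tm = 44 − 2×5 = 44 − 10 = 34°C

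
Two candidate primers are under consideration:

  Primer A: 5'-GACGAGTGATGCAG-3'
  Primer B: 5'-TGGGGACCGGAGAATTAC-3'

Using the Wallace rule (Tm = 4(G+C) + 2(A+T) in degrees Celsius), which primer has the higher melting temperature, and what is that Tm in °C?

Primer B, 56°C

Primer A: A+T=6, G+C=8 → Tm = 2(6)+4(8) = 44°C
Primer B: A+T=8, G+C=10 → Tm = 2(8)+4(10) = 56°C
44°C vs 56°C → primer B is higher.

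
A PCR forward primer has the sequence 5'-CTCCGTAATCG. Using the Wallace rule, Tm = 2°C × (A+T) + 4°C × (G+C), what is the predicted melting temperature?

Counting bases: C=4, A=2, G=2, T=3
So N_AT = 5 and N_GC = 6.
Tm = 4·6 + 2·5 = 24 + 10 = 34°C

34°C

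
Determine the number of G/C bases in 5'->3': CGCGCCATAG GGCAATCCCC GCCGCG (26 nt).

20

Base counts: G=8, A=4, T=2, C=12
Total G or C: 8 + 12 = 20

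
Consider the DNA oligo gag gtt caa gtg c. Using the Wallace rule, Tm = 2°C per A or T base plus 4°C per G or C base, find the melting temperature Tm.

T=3, A=3, C=2, G=5
A+T = 6, G+C = 7
Tm = 2×6 + 4×7 = 40°C

40°C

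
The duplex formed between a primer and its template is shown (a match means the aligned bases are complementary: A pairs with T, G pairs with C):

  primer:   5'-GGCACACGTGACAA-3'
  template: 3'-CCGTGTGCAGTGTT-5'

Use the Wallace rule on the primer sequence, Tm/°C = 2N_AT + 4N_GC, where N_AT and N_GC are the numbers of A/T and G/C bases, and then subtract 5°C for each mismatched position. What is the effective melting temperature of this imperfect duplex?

Primer base counts: A=5, T=1, G=4, C=4 → A+T=6, G+C=8
Perfect-match Tm = 2(6) + 4(8) = 12 + 32 = 44°C
Mismatches (positions where the bases are not complementary): 1 (at position 10)
Effective Tm = 44 − 1×5 = 44 − 5 = 39°C

39°C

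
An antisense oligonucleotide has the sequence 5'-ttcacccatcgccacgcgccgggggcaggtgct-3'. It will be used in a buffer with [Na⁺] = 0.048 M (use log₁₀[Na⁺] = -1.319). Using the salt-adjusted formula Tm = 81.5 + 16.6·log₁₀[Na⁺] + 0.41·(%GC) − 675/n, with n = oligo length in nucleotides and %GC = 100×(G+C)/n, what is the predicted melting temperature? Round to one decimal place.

69.0°C

Length n = 33. Scanning the sequence gives G=11, T=5, A=4, C=13.
G+C = 24, so %GC = 24/33 × 100 = 72.727%
Salt term: 16.6 × (-1.319) = -21.895
GC term: 0.41 × 72.727 = 29.818; length term: −675/33 = −20.455
Tm = 81.5 + (-21.895) + 29.818 − 20.455 = 68.968 → 69.0°C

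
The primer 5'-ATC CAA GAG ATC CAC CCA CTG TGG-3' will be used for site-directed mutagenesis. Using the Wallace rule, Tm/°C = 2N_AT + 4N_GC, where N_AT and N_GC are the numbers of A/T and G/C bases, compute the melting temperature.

74°C

Base counts: C=8, A=7, G=5, T=4
A+T = 11, G+C = 13
Tm = 4·13 + 2·11 = 52 + 22 = 74°C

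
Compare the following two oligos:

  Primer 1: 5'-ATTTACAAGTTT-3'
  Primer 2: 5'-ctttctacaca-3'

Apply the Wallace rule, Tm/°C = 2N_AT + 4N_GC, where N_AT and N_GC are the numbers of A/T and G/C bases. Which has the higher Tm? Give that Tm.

Primer 1: A+T=10, G+C=2 → Tm = 2(10)+4(2) = 28°C
Primer 2: A+T=7, G+C=4 → Tm = 2(7)+4(4) = 30°C
28°C vs 30°C → primer 2 is higher.

Primer 2, 30°C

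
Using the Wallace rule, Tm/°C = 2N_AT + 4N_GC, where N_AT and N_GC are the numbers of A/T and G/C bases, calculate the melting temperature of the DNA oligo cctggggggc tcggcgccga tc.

80°C

Counting bases: G=10, C=8, A=1, T=3
A+T = 4, G+C = 18
Tm = 4·18 + 2·4 = 72 + 8 = 80°C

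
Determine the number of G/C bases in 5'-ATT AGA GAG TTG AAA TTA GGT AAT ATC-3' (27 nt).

Counting bases: A=11, G=6, C=1, T=9
G+C = 6 + 1 = 7

7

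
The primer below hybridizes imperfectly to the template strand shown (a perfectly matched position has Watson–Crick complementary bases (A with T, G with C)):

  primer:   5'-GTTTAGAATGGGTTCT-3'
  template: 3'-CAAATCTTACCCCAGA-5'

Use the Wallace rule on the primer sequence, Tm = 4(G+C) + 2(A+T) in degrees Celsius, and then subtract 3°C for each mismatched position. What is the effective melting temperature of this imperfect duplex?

Primer base counts: A=3, T=7, G=5, C=1 → A+T=10, G+C=6
Perfect-match Tm = 2(10) + 4(6) = 20 + 24 = 44°C
Mismatches (positions where the bases are not complementary): 1 (at position 13)
Effective Tm = 44 − 1×3 = 44 − 3 = 41°C

41°C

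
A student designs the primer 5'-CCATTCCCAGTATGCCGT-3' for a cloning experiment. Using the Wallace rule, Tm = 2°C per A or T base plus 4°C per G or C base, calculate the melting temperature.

56°C

Scanning the sequence gives A=3, T=5, C=7, G=3.
AT pairs contribute 8, GC pairs contribute 10.
Tm = 4·10 + 2·8 = 40 + 16 = 56°C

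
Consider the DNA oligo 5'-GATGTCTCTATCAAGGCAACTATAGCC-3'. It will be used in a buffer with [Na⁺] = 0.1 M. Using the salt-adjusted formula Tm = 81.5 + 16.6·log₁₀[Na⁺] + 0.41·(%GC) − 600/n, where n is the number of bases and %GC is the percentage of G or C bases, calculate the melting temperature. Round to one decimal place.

60.9°C

Length n = 27. Counting bases: G=5, C=7, T=7, A=8
G+C = 12, so %GC = 12/27 × 100 = 44.444%
Salt term: 16.6 × (-1) = -16.6
GC term: 0.41 × 44.444 = 18.222; length term: −600/27 = −22.222
Tm = 81.5 + (-16.6) + 18.222 − 22.222 = 60.9 → 60.9°C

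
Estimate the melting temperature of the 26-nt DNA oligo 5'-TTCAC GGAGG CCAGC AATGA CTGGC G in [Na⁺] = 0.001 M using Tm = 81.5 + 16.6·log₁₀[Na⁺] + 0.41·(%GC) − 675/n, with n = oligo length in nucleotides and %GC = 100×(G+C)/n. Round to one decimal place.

Length n = 26. Base counts: C=7, A=6, G=9, T=4
G+C = 16, so %GC = 16/26 × 100 = 61.538%
Salt term: 16.6 × (-3) = -49.8
GC term: 0.41 × 61.538 = 25.231; length term: −675/26 = −25.962
Tm = 81.5 + (-49.8) + 25.231 − 25.962 = 30.969 → 31.0°C

31.0°C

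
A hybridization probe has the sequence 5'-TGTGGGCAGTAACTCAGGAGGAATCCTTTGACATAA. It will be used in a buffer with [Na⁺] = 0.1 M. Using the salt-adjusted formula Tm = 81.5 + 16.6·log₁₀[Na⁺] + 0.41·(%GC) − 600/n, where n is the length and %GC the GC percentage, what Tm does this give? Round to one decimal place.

66.5°C

Length n = 36. T=9, G=10, C=6, A=11
G+C = 16, so %GC = 16/36 × 100 = 44.444%
Salt term: 16.6 × (-1) = -16.6
GC term: 0.41 × 44.444 = 18.222; length term: −600/36 = −16.667
Tm = 81.5 + (-16.6) + 18.222 − 16.667 = 66.455 → 66.5°C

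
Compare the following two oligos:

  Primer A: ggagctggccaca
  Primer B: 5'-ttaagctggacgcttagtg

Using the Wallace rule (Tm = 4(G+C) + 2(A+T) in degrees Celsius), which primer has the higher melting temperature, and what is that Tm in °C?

Primer B, 56°C

Primer A: A+T=4, G+C=9 → Tm = 2(4)+4(9) = 44°C
Primer B: A+T=10, G+C=9 → Tm = 2(10)+4(9) = 56°C
44°C vs 56°C → primer B is higher.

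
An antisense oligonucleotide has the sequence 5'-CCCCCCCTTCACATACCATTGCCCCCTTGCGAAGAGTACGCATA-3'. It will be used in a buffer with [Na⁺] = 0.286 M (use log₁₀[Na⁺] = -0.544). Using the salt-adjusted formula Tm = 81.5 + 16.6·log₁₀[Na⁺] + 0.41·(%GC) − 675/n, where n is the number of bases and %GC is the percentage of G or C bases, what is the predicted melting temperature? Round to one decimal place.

80.4°C

Length n = 44. Counting bases: T=9, A=10, G=6, C=19
G+C = 25, so %GC = 25/44 × 100 = 56.818%
Salt term: 16.6 × (-0.544) = -9.03
GC term: 0.41 × 56.818 = 23.295; length term: −675/44 = −15.341
Tm = 81.5 + (-9.03) + 23.295 − 15.341 = 80.424 → 80.4°C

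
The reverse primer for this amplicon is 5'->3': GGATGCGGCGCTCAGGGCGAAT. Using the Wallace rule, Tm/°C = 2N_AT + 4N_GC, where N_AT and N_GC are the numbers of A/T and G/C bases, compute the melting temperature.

Counting bases: A=4, C=5, G=10, T=3
AT pairs contribute 7, GC pairs contribute 15.
Tm = 2×7 + 4×15 = 74°C

74°C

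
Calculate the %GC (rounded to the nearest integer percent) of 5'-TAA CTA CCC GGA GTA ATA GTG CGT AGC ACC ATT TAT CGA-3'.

44%

G=8, C=9, A=12, T=10
G+C = 8 + 9 = 17 out of 39 bases
%GC = 17/39 × 100 = 43.59% ≈ 44%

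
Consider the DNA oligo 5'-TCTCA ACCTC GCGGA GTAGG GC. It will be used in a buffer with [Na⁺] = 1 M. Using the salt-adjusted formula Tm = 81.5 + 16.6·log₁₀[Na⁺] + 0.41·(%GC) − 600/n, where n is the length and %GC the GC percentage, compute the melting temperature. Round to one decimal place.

Length n = 22. A=4, T=4, C=7, G=7
G+C = 14, so %GC = 14/22 × 100 = 63.636%
Salt term: 16.6 × (0) = 0
GC term: 0.41 × 63.636 = 26.091; length term: −600/22 = −27.273
Tm = 81.5 + (0) + 26.091 − 27.273 = 80.318 → 80.3°C

80.3°C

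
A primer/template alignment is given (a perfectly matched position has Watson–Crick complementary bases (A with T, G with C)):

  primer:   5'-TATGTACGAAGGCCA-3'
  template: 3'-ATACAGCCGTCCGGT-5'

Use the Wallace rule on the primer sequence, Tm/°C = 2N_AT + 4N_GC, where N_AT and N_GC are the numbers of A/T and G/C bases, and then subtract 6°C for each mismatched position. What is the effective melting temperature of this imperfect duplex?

26°C

Primer base counts: A=5, T=3, G=4, C=3 → A+T=8, G+C=7
Perfect-match Tm = 2(8) + 4(7) = 16 + 28 = 44°C
Mismatches (positions where the bases are not complementary): 3 (at positions 6, 7, 9)
Effective Tm = 44 − 3×6 = 44 − 18 = 26°C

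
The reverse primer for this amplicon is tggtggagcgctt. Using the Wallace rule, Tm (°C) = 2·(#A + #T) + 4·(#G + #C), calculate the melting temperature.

42°C

C=2, T=4, A=1, G=6
So N_AT = 5 and N_GC = 8.
Tm = 2×5 + 4×8 = 42°C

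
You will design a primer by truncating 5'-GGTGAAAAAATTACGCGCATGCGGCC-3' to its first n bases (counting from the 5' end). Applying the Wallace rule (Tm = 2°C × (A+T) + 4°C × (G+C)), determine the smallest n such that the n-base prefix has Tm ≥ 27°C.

n = 11

First 10 bases: GGTGAAAAAA → Tm = 26°C (< 27°C)
First 11 bases: GGTGAAAAAAT → Tm = 28°C (≥ 27°C)
Since every base adds ≥2°C, Tm only increases with n, so the threshold is first crossed at n = 11.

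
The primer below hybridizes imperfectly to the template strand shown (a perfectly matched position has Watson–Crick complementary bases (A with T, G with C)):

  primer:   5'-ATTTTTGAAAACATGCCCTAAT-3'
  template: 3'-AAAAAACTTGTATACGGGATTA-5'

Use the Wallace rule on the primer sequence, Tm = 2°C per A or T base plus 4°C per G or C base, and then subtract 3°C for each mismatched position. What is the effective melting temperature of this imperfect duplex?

47°C

Primer base counts: A=8, T=8, G=2, C=4 → A+T=16, G+C=6
Perfect-match Tm = 2(16) + 4(6) = 32 + 24 = 56°C
Mismatches (positions where the bases are not complementary): 3 (at positions 1, 10, 12)
Effective Tm = 56 − 3×3 = 56 − 9 = 47°C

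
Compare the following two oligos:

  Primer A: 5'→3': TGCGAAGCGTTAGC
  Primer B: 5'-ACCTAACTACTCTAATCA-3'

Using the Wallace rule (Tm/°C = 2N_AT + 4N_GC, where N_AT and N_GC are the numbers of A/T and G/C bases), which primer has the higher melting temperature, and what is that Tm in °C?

Primer B, 48°C

Primer A: A+T=6, G+C=8 → Tm = 2(6)+4(8) = 44°C
Primer B: A+T=12, G+C=6 → Tm = 2(12)+4(6) = 48°C
44°C vs 48°C → primer B is higher.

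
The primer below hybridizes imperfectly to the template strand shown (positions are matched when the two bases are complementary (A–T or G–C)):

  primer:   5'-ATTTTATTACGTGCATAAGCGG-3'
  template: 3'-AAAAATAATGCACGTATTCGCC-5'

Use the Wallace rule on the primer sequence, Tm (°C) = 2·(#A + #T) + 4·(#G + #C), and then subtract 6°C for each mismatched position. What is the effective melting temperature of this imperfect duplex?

54°C

Primer base counts: A=6, T=8, G=5, C=3 → A+T=14, G+C=8
Perfect-match Tm = 2(14) + 4(8) = 28 + 32 = 60°C
Mismatches (positions where the bases are not complementary): 1 (at position 1)
Effective Tm = 60 − 1×6 = 60 − 6 = 54°C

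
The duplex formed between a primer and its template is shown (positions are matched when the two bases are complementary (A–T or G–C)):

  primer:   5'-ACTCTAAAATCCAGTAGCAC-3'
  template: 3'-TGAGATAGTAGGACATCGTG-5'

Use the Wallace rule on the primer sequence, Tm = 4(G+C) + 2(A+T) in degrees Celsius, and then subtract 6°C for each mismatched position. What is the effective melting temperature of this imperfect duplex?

Primer base counts: A=8, T=4, G=2, C=6 → A+T=12, G+C=8
Perfect-match Tm = 2(12) + 4(8) = 24 + 32 = 56°C
Mismatches (positions where the bases are not complementary): 3 (at positions 7, 8, 13)
Effective Tm = 56 − 3×6 = 56 − 18 = 38°C

38°C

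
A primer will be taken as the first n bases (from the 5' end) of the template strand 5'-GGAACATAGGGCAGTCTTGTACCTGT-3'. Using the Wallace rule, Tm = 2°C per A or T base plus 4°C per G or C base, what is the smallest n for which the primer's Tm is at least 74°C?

n = 25

First 24 bases: GGAACATAGGGCAGTCTTGTACCT → Tm = 72°C (< 74°C)
First 25 bases: GGAACATAGGGCAGTCTTGTACCTG → Tm = 76°C (≥ 74°C)
Since every base adds ≥2°C, Tm only increases with n, so the threshold is first crossed at n = 25.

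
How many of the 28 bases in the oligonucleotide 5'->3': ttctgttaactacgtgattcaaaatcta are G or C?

Scanning the sequence gives G=3, A=9, T=11, C=5.
Total G or C: 3 + 5 = 8

8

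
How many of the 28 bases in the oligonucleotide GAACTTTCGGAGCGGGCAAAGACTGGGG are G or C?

17

Base counts: T=4, A=7, G=12, C=5
G+C = 12 + 5 = 17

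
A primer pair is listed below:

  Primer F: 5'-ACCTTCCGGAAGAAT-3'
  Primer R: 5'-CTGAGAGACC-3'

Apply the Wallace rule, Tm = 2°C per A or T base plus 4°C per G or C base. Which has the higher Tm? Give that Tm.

Primer F, 44°C

Primer F: A+T=8, G+C=7 → Tm = 2(8)+4(7) = 44°C
Primer R: A+T=4, G+C=6 → Tm = 2(4)+4(6) = 32°C
44°C vs 32°C → primer F is higher.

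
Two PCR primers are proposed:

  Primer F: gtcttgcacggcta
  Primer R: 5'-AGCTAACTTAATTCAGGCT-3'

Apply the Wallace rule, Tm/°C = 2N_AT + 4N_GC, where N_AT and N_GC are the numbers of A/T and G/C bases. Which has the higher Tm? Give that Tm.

Primer R, 52°C

Primer F: A+T=6, G+C=8 → Tm = 2(6)+4(8) = 44°C
Primer R: A+T=12, G+C=7 → Tm = 2(12)+4(7) = 52°C
44°C vs 52°C → primer R is higher.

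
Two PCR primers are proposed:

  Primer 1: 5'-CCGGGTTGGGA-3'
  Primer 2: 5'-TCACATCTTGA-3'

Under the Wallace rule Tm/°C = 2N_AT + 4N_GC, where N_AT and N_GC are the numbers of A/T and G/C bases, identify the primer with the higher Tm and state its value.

Primer 1: A+T=3, G+C=8 → Tm = 2(3)+4(8) = 38°C
Primer 2: A+T=7, G+C=4 → Tm = 2(7)+4(4) = 30°C
38°C vs 30°C → primer 1 is higher.

Primer 1, 38°C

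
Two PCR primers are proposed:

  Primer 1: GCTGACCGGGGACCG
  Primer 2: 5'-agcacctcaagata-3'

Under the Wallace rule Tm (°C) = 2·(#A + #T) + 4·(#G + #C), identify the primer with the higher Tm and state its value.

Primer 1: A+T=3, G+C=12 → Tm = 2(3)+4(12) = 54°C
Primer 2: A+T=8, G+C=6 → Tm = 2(8)+4(6) = 40°C
54°C vs 40°C → primer 1 is higher.

Primer 1, 54°C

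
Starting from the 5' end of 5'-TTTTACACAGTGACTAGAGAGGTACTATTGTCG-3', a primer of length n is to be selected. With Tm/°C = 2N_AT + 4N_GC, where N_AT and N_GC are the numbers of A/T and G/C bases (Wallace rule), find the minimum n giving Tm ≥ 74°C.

n = 27

First 26 bases: TTTTACACAGTGACTAGAGAGGTACT → Tm = 72°C (< 74°C)
First 27 bases: TTTTACACAGTGACTAGAGAGGTACTA → Tm = 74°C (≥ 74°C)
Each additional base adds 2°C (A/T) or 4°C (G/C), so Tm is non-decreasing in n; n = 27 is the first length to reach 74°C.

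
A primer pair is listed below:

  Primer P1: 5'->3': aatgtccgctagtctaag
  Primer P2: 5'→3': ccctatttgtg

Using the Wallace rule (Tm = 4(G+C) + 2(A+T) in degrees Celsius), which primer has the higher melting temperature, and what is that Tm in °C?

Primer P1: A+T=10, G+C=8 → Tm = 2(10)+4(8) = 52°C
Primer P2: A+T=6, G+C=5 → Tm = 2(6)+4(5) = 32°C
52°C vs 32°C → primer P1 is higher.

Primer P1, 52°C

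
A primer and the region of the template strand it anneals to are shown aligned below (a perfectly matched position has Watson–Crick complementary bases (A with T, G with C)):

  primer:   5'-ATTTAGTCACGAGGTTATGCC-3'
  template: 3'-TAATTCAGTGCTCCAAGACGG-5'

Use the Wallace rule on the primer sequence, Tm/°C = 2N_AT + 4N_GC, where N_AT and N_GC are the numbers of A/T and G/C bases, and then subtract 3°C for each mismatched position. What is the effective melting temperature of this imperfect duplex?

Primer base counts: A=5, T=7, G=5, C=4 → A+T=12, G+C=9
Perfect-match Tm = 2(12) + 4(9) = 24 + 36 = 60°C
Mismatches (positions where the bases are not complementary): 2 (at positions 4, 17)
Effective Tm = 60 − 2×3 = 60 − 6 = 54°C

54°C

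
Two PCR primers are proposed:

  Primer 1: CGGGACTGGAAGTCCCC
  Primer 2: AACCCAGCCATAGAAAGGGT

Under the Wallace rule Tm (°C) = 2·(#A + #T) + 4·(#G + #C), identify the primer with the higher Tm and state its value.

Primer 2, 60°C

Primer 1: A+T=5, G+C=12 → Tm = 2(5)+4(12) = 58°C
Primer 2: A+T=10, G+C=10 → Tm = 2(10)+4(10) = 60°C
58°C vs 60°C → primer 2 is higher.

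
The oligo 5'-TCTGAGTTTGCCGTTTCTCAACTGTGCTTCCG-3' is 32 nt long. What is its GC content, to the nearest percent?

50%

Scanning the sequence gives T=13, G=7, A=3, C=9.
G+C = 7 + 9 = 16 out of 32 bases
%GC = 16/32 × 100 = 50% ≈ 50%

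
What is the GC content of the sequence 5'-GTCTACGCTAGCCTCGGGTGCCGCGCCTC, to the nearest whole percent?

Scanning the sequence gives C=12, T=6, A=2, G=9.
G+C = 9 + 12 = 21 out of 29 bases
%GC = 21/29 × 100 = 72.41% ≈ 72%

72%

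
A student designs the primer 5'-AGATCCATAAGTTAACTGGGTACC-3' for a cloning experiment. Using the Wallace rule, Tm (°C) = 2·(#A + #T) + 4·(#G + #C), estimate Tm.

68°C

A=8, C=5, G=5, T=6
A+T = 14, G+C = 10
Tm = 2×14 + 4×10 = 68°C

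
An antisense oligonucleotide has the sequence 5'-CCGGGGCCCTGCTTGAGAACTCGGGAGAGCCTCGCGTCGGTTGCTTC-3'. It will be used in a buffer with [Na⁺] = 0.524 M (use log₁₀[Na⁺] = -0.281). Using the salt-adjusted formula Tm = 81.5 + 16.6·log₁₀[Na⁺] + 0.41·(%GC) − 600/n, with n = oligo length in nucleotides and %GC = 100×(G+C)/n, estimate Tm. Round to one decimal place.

92.0°C

Length n = 47. G=17, C=15, T=10, A=5
G+C = 32, so %GC = 32/47 × 100 = 68.085%
Salt term: 16.6 × (-0.281) = -4.665
GC term: 0.41 × 68.085 = 27.915; length term: −600/47 = −12.766
Tm = 81.5 + (-4.665) + 27.915 − 12.766 = 91.984 → 92.0°C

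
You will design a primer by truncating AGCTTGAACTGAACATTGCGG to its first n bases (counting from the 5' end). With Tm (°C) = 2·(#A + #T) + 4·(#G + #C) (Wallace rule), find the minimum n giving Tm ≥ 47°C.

First 17 bases: AGCTTGAACTGAACATT → Tm = 46°C (< 47°C)
First 18 bases: AGCTTGAACTGAACATTG → Tm = 50°C (≥ 47°C)
Each additional base adds 2°C (A/T) or 4°C (G/C), so Tm is non-decreasing in n; n = 18 is the first length to reach 47°C.

n = 18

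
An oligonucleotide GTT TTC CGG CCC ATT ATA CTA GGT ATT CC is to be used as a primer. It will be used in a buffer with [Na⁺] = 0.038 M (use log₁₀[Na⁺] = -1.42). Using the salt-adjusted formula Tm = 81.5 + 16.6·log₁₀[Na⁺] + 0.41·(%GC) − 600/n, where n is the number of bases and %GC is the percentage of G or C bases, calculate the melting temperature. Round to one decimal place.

55.6°C

Length n = 29. T=11, A=5, C=8, G=5
G+C = 13, so %GC = 13/29 × 100 = 44.828%
Salt term: 16.6 × (-1.42) = -23.572
GC term: 0.41 × 44.828 = 18.379; length term: −600/29 = −20.69
Tm = 81.5 + (-23.572) + 18.379 − 20.69 = 55.617 → 55.6°C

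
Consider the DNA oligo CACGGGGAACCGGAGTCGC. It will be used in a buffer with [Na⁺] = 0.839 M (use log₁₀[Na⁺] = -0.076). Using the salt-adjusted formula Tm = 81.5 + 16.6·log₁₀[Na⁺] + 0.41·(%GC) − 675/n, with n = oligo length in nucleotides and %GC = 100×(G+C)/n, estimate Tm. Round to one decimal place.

Length n = 19. Counting bases: T=1, C=6, G=8, A=4
G+C = 14, so %GC = 14/19 × 100 = 73.684%
Salt term: 16.6 × (-0.076) = -1.262
GC term: 0.41 × 73.684 = 30.21; length term: −675/19 = −35.526
Tm = 81.5 + (-1.262) + 30.21 − 35.526 = 74.922 → 74.9°C

74.9°C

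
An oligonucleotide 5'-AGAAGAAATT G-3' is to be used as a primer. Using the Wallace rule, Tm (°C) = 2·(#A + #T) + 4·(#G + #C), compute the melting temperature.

28°C

Counting bases: A=6, G=3, T=2, C=0
A+T = 8, G+C = 3
Tm = 2(8) + 4(3) = 16 + 12 = 28°C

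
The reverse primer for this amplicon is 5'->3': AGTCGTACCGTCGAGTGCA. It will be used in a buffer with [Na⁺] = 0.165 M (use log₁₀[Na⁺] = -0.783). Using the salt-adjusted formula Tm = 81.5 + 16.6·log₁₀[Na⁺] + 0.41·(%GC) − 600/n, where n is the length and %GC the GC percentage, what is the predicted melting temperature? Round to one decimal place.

Length n = 19. G=6, C=5, A=4, T=4
G+C = 11, so %GC = 11/19 × 100 = 57.895%
Salt term: 16.6 × (-0.783) = -12.998
GC term: 0.41 × 57.895 = 23.737; length term: −600/19 = −31.579
Tm = 81.5 + (-12.998) + 23.737 − 31.579 = 60.66 → 60.7°C

60.7°C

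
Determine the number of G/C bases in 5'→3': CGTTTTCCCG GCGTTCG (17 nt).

11

Scanning the sequence gives C=6, G=5, T=6, A=0.
G+C = 5 + 6 = 11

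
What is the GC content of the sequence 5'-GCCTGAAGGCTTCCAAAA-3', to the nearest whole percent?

A=6, C=5, T=3, G=4
G+C = 4 + 5 = 9 out of 18 bases
%GC = 9/18 × 100 = 50% ≈ 50%

50%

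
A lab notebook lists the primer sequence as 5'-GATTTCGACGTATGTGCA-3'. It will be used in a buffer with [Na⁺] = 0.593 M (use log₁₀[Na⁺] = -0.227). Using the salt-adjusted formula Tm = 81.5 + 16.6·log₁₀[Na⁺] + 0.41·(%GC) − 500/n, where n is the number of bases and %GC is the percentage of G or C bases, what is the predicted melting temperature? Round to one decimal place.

Length n = 18. A=4, G=5, T=6, C=3
G+C = 8, so %GC = 8/18 × 100 = 44.444%
Salt term: 16.6 × (-0.227) = -3.768
GC term: 0.41 × 44.444 = 18.222; length term: −500/18 = −27.778
Tm = 81.5 + (-3.768) + 18.222 − 27.778 = 68.176 → 68.2°C

68.2°C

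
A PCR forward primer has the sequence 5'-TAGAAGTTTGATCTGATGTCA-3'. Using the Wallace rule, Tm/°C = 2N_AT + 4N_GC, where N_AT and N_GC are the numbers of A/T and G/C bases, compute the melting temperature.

C=2, T=8, A=6, G=5
AT pairs contribute 14, GC pairs contribute 7.
Tm = 4·7 + 2·14 = 28 + 28 = 56°C

56°C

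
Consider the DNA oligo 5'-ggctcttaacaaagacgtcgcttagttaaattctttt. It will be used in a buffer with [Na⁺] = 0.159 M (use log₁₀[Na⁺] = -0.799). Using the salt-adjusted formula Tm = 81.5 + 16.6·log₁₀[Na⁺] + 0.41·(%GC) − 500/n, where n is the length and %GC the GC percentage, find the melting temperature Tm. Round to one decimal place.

Length n = 37. C=7, T=14, G=6, A=10
G+C = 13, so %GC = 13/37 × 100 = 35.135%
Salt term: 16.6 × (-0.799) = -13.263
GC term: 0.41 × 35.135 = 14.405; length term: −500/37 = −13.514
Tm = 81.5 + (-13.263) + 14.405 − 13.514 = 69.128 → 69.1°C

69.1°C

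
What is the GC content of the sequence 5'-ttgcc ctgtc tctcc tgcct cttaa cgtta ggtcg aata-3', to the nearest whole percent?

49%

Base counts: C=12, A=6, T=14, G=7
G+C = 7 + 12 = 19 out of 39 bases
%GC = 19/39 × 100 = 48.72% ≈ 49%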